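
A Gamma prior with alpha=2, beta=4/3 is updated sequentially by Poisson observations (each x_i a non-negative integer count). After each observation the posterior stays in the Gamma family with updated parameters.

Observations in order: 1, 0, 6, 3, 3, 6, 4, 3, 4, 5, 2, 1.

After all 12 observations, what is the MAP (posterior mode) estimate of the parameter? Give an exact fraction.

117/40

obs 1: x=1 → posterior Gamma(3, 7/3)
obs 2: x=0 → posterior Gamma(3, 10/3)
obs 3: x=6 → posterior Gamma(9, 13/3)
obs 4: x=3 → posterior Gamma(12, 16/3)
obs 5: x=3 → posterior Gamma(15, 19/3)
obs 6: x=6 → posterior Gamma(21, 22/3)
obs 7: x=4 → posterior Gamma(25, 25/3)
obs 8: x=3 → posterior Gamma(28, 28/3)
obs 9: x=4 → posterior Gamma(32, 31/3)
obs 10: x=5 → posterior Gamma(37, 34/3)
obs 11: x=2 → posterior Gamma(39, 37/3)
obs 12: x=1 → posterior Gamma(40, 40/3)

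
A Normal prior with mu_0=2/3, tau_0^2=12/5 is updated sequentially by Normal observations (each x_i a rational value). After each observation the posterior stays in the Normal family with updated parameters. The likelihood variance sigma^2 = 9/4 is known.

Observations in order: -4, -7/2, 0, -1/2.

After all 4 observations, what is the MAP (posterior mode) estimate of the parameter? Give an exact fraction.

obs 1: x=-4 → posterior Normal(-54/31, 36/31)
obs 2: x=-7/2 → posterior Normal(-110/47, 36/47)
obs 3: x=0 → posterior Normal(-110/63, 4/7)
obs 4: x=-1/2 → posterior Normal(-118/79, 36/79)

-118/79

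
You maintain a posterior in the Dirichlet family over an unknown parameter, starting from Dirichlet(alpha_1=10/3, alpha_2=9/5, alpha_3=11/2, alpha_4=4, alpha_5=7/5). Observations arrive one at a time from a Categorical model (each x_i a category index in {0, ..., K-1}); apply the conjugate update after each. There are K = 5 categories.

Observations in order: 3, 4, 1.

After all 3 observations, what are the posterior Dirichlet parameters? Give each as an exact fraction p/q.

obs 1: x=3 → posterior Dirichlet(10/3, 9/5, 11/2, 5, 7/5)
obs 2: x=4 → posterior Dirichlet(10/3, 9/5, 11/2, 5, 12/5)
obs 3: x=1 → posterior Dirichlet(10/3, 14/5, 11/2, 5, 12/5)

alpha_1=10/3, alpha_2=14/5, alpha_3=11/2, alpha_4=5, alpha_5=12/5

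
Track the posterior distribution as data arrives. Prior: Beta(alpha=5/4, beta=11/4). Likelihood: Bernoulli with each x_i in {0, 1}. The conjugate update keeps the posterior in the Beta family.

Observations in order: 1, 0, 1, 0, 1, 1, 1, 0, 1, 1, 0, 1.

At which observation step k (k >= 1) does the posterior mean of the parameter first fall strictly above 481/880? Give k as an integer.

k = 7

obs 1: x=1 → posterior Beta(9/4, 11/4)
obs 2: x=0 → posterior Beta(9/4, 15/4)
obs 3: x=1 → posterior Beta(13/4, 15/4)
obs 4: x=0 → posterior Beta(13/4, 19/4)
obs 5: x=1 → posterior Beta(17/4, 19/4)
obs 6: x=1 → posterior Beta(21/4, 19/4)
obs 7: x=1 → posterior Beta(25/4, 19/4)
obs 8: x=0 → posterior Beta(25/4, 23/4)
obs 9: x=1 → posterior Beta(29/4, 23/4)
obs 10: x=1 → posterior Beta(33/4, 23/4)
obs 11: x=0 → posterior Beta(33/4, 27/4)
obs 12: x=1 → posterior Beta(37/4, 27/4)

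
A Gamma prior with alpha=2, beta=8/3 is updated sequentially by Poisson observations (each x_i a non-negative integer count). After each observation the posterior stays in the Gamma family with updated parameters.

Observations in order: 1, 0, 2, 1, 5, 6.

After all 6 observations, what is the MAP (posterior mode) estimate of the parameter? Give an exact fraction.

24/13

obs 1: x=1 → posterior Gamma(3, 11/3)
obs 2: x=0 → posterior Gamma(3, 14/3)
obs 3: x=2 → posterior Gamma(5, 17/3)
obs 4: x=1 → posterior Gamma(6, 20/3)
obs 5: x=5 → posterior Gamma(11, 23/3)
obs 6: x=6 → posterior Gamma(17, 26/3)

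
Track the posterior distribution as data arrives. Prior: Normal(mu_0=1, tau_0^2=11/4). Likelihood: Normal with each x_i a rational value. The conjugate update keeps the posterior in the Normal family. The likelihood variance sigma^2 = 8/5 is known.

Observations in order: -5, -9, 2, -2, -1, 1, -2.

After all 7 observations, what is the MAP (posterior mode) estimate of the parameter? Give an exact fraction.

-848/417

obs 1: x=-5 → posterior Normal(-81/29, 88/87)
obs 2: x=-9 → posterior Normal(-369/71, 44/71)
obs 3: x=2 → posterior Normal(-628/197, 88/197)
obs 4: x=-2 → posterior Normal(-41/14, 22/63)
obs 5: x=-1 → posterior Normal(-793/307, 88/307)
obs 6: x=1 → posterior Normal(-369/181, 44/181)
obs 7: x=-2 → posterior Normal(-848/417, 88/417)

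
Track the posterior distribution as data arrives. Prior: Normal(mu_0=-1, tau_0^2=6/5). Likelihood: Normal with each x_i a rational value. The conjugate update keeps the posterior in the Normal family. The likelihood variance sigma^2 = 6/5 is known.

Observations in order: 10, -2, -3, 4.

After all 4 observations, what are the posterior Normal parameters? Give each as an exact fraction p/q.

obs 1: x=10 → posterior Normal(9/2, 3/5)
obs 2: x=-2 → posterior Normal(7/3, 2/5)
obs 3: x=-3 → posterior Normal(1, 3/10)
obs 4: x=4 → posterior Normal(8/5, 6/25)

mu_0=8/5, tau_0^2=6/25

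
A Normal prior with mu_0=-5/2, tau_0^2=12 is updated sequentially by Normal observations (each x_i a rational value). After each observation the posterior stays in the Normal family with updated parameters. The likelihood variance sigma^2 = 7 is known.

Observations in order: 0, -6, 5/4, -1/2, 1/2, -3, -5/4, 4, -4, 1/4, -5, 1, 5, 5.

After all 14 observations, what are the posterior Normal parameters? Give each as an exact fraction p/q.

mu_0=-101/350, tau_0^2=12/25

obs 1: x=0 → posterior Normal(-35/38, 84/19)
obs 2: x=-6 → posterior Normal(-179/62, 84/31)
obs 3: x=5/4 → posterior Normal(-149/86, 84/43)
obs 4: x=-1/2 → posterior Normal(-161/110, 84/55)
obs 5: x=1/2 → posterior Normal(-149/134, 84/67)
obs 6: x=-3 → posterior Normal(-221/158, 84/79)
obs 7: x=-5/4 → posterior Normal(-251/182, 12/13)
obs 8: x=4 → posterior Normal(-155/206, 84/103)
obs 9: x=-4 → posterior Normal(-251/230, 84/115)
obs 10: x=1/4 → posterior Normal(-245/254, 84/127)
obs 11: x=-5 → posterior Normal(-365/278, 84/139)
obs 12: x=1 → posterior Normal(-341/302, 84/151)
obs 13: x=5 → posterior Normal(-221/326, 84/163)
obs 14: x=5 → posterior Normal(-101/350, 12/25)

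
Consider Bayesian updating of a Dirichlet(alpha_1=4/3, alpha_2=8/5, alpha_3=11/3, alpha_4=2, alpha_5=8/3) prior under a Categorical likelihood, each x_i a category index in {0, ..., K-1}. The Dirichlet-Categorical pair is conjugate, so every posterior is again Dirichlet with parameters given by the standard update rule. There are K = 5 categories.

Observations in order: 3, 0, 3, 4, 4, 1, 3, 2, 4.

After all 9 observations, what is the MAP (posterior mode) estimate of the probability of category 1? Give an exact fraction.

obs 1: x=3 → posterior Dirichlet(4/3, 8/5, 11/3, 3, 8/3)
obs 2: x=0 → posterior Dirichlet(7/3, 8/5, 11/3, 3, 8/3)
obs 3: x=3 → posterior Dirichlet(7/3, 8/5, 11/3, 4, 8/3)
obs 4: x=4 → posterior Dirichlet(7/3, 8/5, 11/3, 4, 11/3)
obs 5: x=4 → posterior Dirichlet(7/3, 8/5, 11/3, 4, 14/3)
obs 6: x=1 → posterior Dirichlet(7/3, 13/5, 11/3, 4, 14/3)
obs 7: x=3 → posterior Dirichlet(7/3, 13/5, 11/3, 5, 14/3)
obs 8: x=2 → posterior Dirichlet(7/3, 13/5, 14/3, 5, 14/3)
obs 9: x=4 → posterior Dirichlet(7/3, 13/5, 14/3, 5, 17/3)

24/229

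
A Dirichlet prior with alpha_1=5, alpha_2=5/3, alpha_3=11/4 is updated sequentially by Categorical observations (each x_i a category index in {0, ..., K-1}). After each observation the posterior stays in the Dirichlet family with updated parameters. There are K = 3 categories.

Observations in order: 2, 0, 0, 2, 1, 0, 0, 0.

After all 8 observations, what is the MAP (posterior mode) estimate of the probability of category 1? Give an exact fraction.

obs 1: x=2 → posterior Dirichlet(5, 5/3, 15/4)
obs 2: x=0 → posterior Dirichlet(6, 5/3, 15/4)
obs 3: x=0 → posterior Dirichlet(7, 5/3, 15/4)
obs 4: x=2 → posterior Dirichlet(7, 5/3, 19/4)
obs 5: x=1 → posterior Dirichlet(7, 8/3, 19/4)
obs 6: x=0 → posterior Dirichlet(8, 8/3, 19/4)
obs 7: x=0 → posterior Dirichlet(9, 8/3, 19/4)
obs 8: x=0 → posterior Dirichlet(10, 8/3, 19/4)

20/173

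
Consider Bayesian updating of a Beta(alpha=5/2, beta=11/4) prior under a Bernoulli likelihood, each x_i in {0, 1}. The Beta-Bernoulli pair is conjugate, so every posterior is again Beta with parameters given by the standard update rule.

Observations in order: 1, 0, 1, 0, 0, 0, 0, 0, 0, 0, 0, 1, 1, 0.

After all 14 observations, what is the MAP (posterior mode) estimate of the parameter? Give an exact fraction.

obs 1: x=1 → posterior Beta(7/2, 11/4)
obs 2: x=0 → posterior Beta(7/2, 15/4)
obs 3: x=1 → posterior Beta(9/2, 15/4)
obs 4: x=0 → posterior Beta(9/2, 19/4)
obs 5: x=0 → posterior Beta(9/2, 23/4)
obs 6: x=0 → posterior Beta(9/2, 27/4)
obs 7: x=0 → posterior Beta(9/2, 31/4)
obs 8: x=0 → posterior Beta(9/2, 35/4)
obs 9: x=0 → posterior Beta(9/2, 39/4)
obs 10: x=0 → posterior Beta(9/2, 43/4)
obs 11: x=0 → posterior Beta(9/2, 47/4)
obs 12: x=1 → posterior Beta(11/2, 47/4)
obs 13: x=1 → posterior Beta(13/2, 47/4)
obs 14: x=0 → posterior Beta(13/2, 51/4)

22/69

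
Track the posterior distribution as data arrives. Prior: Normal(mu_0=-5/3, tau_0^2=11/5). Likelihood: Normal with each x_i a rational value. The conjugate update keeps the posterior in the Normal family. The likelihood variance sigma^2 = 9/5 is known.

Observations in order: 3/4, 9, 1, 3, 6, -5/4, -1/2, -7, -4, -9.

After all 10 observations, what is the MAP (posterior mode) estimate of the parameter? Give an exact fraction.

-37/119

obs 1: x=3/4 → posterior Normal(-27/80, 99/100)
obs 2: x=9 → posterior Normal(369/124, 99/155)
obs 3: x=1 → posterior Normal(59/24, 33/70)
obs 4: x=3 → posterior Normal(545/212, 99/265)
obs 5: x=6 → posterior Normal(809/256, 99/320)
obs 6: x=-5/4 → posterior Normal(377/150, 33/125)
obs 7: x=-1/2 → posterior Normal(183/86, 99/430)
obs 8: x=-7 → posterior Normal(106/97, 99/485)
obs 9: x=-4 → posterior Normal(31/54, 11/60)
obs 10: x=-9 → posterior Normal(-37/119, 99/595)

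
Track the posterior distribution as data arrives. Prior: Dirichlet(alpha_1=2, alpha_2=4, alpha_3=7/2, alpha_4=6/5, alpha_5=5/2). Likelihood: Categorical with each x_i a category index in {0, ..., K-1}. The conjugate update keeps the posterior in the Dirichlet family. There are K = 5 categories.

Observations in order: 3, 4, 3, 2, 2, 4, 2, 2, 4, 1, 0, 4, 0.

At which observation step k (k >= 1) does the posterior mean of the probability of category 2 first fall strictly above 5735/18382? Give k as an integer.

obs 1: x=3 → posterior Dirichlet(2, 4, 7/2, 11/5, 5/2)
obs 2: x=4 → posterior Dirichlet(2, 4, 7/2, 11/5, 7/2)
obs 3: x=3 → posterior Dirichlet(2, 4, 7/2, 16/5, 7/2)
obs 4: x=2 → posterior Dirichlet(2, 4, 9/2, 16/5, 7/2)
obs 5: x=2 → posterior Dirichlet(2, 4, 11/2, 16/5, 7/2)
obs 6: x=4 → posterior Dirichlet(2, 4, 11/2, 16/5, 9/2)
obs 7: x=2 → posterior Dirichlet(2, 4, 13/2, 16/5, 9/2)
obs 8: x=2 → posterior Dirichlet(2, 4, 15/2, 16/5, 9/2)
obs 9: x=4 → posterior Dirichlet(2, 4, 15/2, 16/5, 11/2)
obs 10: x=1 → posterior Dirichlet(2, 5, 15/2, 16/5, 11/2)
obs 11: x=0 → posterior Dirichlet(3, 5, 15/2, 16/5, 11/2)
obs 12: x=4 → posterior Dirichlet(3, 5, 15/2, 16/5, 13/2)
obs 13: x=0 → posterior Dirichlet(4, 5, 15/2, 16/5, 13/2)

k = 7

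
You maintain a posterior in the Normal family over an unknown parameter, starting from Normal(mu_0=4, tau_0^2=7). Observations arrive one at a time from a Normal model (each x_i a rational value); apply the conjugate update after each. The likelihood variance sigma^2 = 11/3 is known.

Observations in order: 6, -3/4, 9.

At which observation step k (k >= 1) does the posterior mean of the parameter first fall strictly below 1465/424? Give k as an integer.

k = 2

obs 1: x=6 → posterior Normal(85/16, 77/32)
obs 2: x=-3/4 → posterior Normal(617/212, 77/53)
obs 3: x=9 → posterior Normal(1373/296, 77/74)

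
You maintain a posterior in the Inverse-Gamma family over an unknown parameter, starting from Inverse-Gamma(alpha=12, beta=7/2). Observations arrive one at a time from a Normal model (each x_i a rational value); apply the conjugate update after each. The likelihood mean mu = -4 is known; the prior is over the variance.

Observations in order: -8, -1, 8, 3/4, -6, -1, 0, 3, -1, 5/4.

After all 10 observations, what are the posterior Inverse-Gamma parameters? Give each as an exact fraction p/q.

obs 1: x=-8 → posterior Inverse-Gamma(25/2, 23/2)
obs 2: x=-1 → posterior Inverse-Gamma(13, 16)
obs 3: x=8 → posterior Inverse-Gamma(27/2, 88)
obs 4: x=3/4 → posterior Inverse-Gamma(14, 3177/32)
obs 5: x=-6 → posterior Inverse-Gamma(29/2, 3241/32)
obs 6: x=-1 → posterior Inverse-Gamma(15, 3385/32)
obs 7: x=0 → posterior Inverse-Gamma(31/2, 3641/32)
obs 8: x=3 → posterior Inverse-Gamma(16, 4425/32)
obs 9: x=-1 → posterior Inverse-Gamma(33/2, 4569/32)
obs 10: x=5/4 → posterior Inverse-Gamma(17, 2505/16)

alpha=17, beta=2505/16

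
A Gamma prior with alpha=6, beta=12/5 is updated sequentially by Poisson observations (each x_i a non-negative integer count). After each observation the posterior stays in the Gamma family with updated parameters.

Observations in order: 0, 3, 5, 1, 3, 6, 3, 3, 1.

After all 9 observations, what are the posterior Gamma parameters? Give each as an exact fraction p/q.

obs 1: x=0 → posterior Gamma(6, 17/5)
obs 2: x=3 → posterior Gamma(9, 22/5)
obs 3: x=5 → posterior Gamma(14, 27/5)
obs 4: x=1 → posterior Gamma(15, 32/5)
obs 5: x=3 → posterior Gamma(18, 37/5)
obs 6: x=6 → posterior Gamma(24, 42/5)
obs 7: x=3 → posterior Gamma(27, 47/5)
obs 8: x=3 → posterior Gamma(30, 52/5)
obs 9: x=1 → posterior Gamma(31, 57/5)

alpha=31, beta=57/5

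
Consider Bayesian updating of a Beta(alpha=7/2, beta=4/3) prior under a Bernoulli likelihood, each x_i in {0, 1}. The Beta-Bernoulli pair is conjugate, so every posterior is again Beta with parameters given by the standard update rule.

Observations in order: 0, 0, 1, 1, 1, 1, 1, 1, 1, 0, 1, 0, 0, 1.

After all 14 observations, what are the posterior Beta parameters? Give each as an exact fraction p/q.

alpha=25/2, beta=19/3

obs 1: x=0 → posterior Beta(7/2, 7/3)
obs 2: x=0 → posterior Beta(7/2, 10/3)
obs 3: x=1 → posterior Beta(9/2, 10/3)
obs 4: x=1 → posterior Beta(11/2, 10/3)
obs 5: x=1 → posterior Beta(13/2, 10/3)
obs 6: x=1 → posterior Beta(15/2, 10/3)
obs 7: x=1 → posterior Beta(17/2, 10/3)
obs 8: x=1 → posterior Beta(19/2, 10/3)
obs 9: x=1 → posterior Beta(21/2, 10/3)
obs 10: x=0 → posterior Beta(21/2, 13/3)
obs 11: x=1 → posterior Beta(23/2, 13/3)
obs 12: x=0 → posterior Beta(23/2, 16/3)
obs 13: x=0 → posterior Beta(23/2, 19/3)
obs 14: x=1 → posterior Beta(25/2, 19/3)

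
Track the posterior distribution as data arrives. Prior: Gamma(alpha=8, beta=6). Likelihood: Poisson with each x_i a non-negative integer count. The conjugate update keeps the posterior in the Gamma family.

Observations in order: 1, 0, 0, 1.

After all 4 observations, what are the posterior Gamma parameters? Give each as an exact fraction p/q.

obs 1: x=1 → posterior Gamma(9, 7)
obs 2: x=0 → posterior Gamma(9, 8)
obs 3: x=0 → posterior Gamma(9, 9)
obs 4: x=1 → posterior Gamma(10, 10)

alpha=10, beta=10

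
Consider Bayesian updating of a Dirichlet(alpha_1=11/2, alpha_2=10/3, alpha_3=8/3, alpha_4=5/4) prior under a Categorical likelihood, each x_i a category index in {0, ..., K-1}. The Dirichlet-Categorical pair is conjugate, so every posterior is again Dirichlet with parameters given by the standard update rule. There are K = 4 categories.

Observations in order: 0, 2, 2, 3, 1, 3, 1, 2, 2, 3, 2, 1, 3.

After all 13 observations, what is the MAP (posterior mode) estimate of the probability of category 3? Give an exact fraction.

obs 1: x=0 → posterior Dirichlet(13/2, 10/3, 8/3, 5/4)
obs 2: x=2 → posterior Dirichlet(13/2, 10/3, 11/3, 5/4)
obs 3: x=2 → posterior Dirichlet(13/2, 10/3, 14/3, 5/4)
obs 4: x=3 → posterior Dirichlet(13/2, 10/3, 14/3, 9/4)
obs 5: x=1 → posterior Dirichlet(13/2, 13/3, 14/3, 9/4)
obs 6: x=3 → posterior Dirichlet(13/2, 13/3, 14/3, 13/4)
obs 7: x=1 → posterior Dirichlet(13/2, 16/3, 14/3, 13/4)
obs 8: x=2 → posterior Dirichlet(13/2, 16/3, 17/3, 13/4)
obs 9: x=2 → posterior Dirichlet(13/2, 16/3, 20/3, 13/4)
obs 10: x=3 → posterior Dirichlet(13/2, 16/3, 20/3, 17/4)
obs 11: x=2 → posterior Dirichlet(13/2, 16/3, 23/3, 17/4)
obs 12: x=1 → posterior Dirichlet(13/2, 19/3, 23/3, 17/4)
obs 13: x=3 → posterior Dirichlet(13/2, 19/3, 23/3, 21/4)

17/87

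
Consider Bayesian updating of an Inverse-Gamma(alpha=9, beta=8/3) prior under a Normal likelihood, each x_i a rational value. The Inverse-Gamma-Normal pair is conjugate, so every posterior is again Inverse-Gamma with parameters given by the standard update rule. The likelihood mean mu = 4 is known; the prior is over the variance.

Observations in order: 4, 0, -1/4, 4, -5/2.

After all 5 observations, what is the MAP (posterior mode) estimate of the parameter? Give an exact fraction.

3919/1200

obs 1: x=4 → posterior Inverse-Gamma(19/2, 8/3)
obs 2: x=0 → posterior Inverse-Gamma(10, 32/3)
obs 3: x=-1/4 → posterior Inverse-Gamma(21/2, 1891/96)
obs 4: x=4 → posterior Inverse-Gamma(11, 1891/96)
obs 5: x=-5/2 → posterior Inverse-Gamma(23/2, 3919/96)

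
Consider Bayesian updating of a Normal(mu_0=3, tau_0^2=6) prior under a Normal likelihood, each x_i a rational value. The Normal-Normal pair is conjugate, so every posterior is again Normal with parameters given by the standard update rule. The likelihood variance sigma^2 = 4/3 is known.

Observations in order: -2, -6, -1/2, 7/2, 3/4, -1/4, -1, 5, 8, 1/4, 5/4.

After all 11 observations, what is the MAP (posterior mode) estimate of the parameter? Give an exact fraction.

87/101

obs 1: x=-2 → posterior Normal(-12/11, 12/11)
obs 2: x=-6 → posterior Normal(-33/10, 3/5)
obs 3: x=-1/2 → posterior Normal(-141/58, 12/29)
obs 4: x=7/2 → posterior Normal(-39/38, 6/19)
obs 5: x=3/4 → posterior Normal(-129/188, 12/47)
obs 6: x=-1/4 → posterior Normal(-69/112, 3/14)
obs 7: x=-1 → posterior Normal(-87/130, 12/65)
obs 8: x=5 → posterior Normal(3/148, 6/37)
obs 9: x=8 → posterior Normal(147/166, 12/83)
obs 10: x=1/4 → posterior Normal(303/368, 3/23)
obs 11: x=5/4 → posterior Normal(87/101, 12/101)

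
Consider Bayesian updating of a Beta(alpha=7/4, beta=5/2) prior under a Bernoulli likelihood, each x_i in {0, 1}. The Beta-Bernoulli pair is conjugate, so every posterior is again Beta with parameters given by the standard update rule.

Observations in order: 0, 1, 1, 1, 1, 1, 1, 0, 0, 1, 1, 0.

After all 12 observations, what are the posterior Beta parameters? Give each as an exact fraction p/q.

alpha=39/4, beta=13/2

obs 1: x=0 → posterior Beta(7/4, 7/2)
obs 2: x=1 → posterior Beta(11/4, 7/2)
obs 3: x=1 → posterior Beta(15/4, 7/2)
obs 4: x=1 → posterior Beta(19/4, 7/2)
obs 5: x=1 → posterior Beta(23/4, 7/2)
obs 6: x=1 → posterior Beta(27/4, 7/2)
obs 7: x=1 → posterior Beta(31/4, 7/2)
obs 8: x=0 → posterior Beta(31/4, 9/2)
obs 9: x=0 → posterior Beta(31/4, 11/2)
obs 10: x=1 → posterior Beta(35/4, 11/2)
obs 11: x=1 → posterior Beta(39/4, 11/2)
obs 12: x=0 → posterior Beta(39/4, 13/2)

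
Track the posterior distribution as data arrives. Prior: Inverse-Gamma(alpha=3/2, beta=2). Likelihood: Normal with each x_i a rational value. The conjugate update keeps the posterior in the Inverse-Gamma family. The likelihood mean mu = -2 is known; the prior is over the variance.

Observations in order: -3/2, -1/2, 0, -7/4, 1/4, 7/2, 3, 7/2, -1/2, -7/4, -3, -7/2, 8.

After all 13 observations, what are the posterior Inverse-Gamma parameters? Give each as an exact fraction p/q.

obs 1: x=-3/2 → posterior Inverse-Gamma(2, 17/8)
obs 2: x=-1/2 → posterior Inverse-Gamma(5/2, 13/4)
obs 3: x=0 → posterior Inverse-Gamma(3, 21/4)
obs 4: x=-7/4 → posterior Inverse-Gamma(7/2, 169/32)
obs 5: x=1/4 → posterior Inverse-Gamma(4, 125/16)
obs 6: x=7/2 → posterior Inverse-Gamma(9/2, 367/16)
obs 7: x=3 → posterior Inverse-Gamma(5, 567/16)
obs 8: x=7/2 → posterior Inverse-Gamma(11/2, 809/16)
obs 9: x=-1/2 → posterior Inverse-Gamma(6, 827/16)
obs 10: x=-7/4 → posterior Inverse-Gamma(13/2, 1655/32)
obs 11: x=-3 → posterior Inverse-Gamma(7, 1671/32)
obs 12: x=-7/2 → posterior Inverse-Gamma(15/2, 1707/32)
obs 13: x=8 → posterior Inverse-Gamma(8, 3307/32)

alpha=8, beta=3307/32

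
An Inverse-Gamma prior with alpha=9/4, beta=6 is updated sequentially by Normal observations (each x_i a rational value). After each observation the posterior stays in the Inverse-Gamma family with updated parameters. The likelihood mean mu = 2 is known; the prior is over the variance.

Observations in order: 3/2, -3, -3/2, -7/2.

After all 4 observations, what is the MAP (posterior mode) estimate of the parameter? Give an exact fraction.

obs 1: x=3/2 → posterior Inverse-Gamma(11/4, 49/8)
obs 2: x=-3 → posterior Inverse-Gamma(13/4, 149/8)
obs 3: x=-3/2 → posterior Inverse-Gamma(15/4, 99/4)
obs 4: x=-7/2 → posterior Inverse-Gamma(17/4, 319/8)

319/42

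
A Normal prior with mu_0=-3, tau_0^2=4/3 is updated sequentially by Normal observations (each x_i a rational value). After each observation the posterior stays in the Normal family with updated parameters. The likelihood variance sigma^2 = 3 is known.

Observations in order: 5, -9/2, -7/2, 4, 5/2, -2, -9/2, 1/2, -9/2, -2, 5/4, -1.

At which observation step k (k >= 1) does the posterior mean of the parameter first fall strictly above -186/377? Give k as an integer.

obs 1: x=5 → posterior Normal(-7/13, 12/13)
obs 2: x=-9/2 → posterior Normal(-25/17, 12/17)
obs 3: x=-7/2 → posterior Normal(-13/7, 4/7)
obs 4: x=4 → posterior Normal(-23/25, 12/25)
obs 5: x=5/2 → posterior Normal(-13/29, 12/29)
obs 6: x=-2 → posterior Normal(-7/11, 4/11)
obs 7: x=-9/2 → posterior Normal(-39/37, 12/37)
obs 8: x=1/2 → posterior Normal(-37/41, 12/41)
obs 9: x=-9/2 → posterior Normal(-11/9, 4/15)
obs 10: x=-2 → posterior Normal(-9/7, 12/49)
obs 11: x=5/4 → posterior Normal(-58/53, 12/53)
obs 12: x=-1 → posterior Normal(-62/57, 4/19)

k = 5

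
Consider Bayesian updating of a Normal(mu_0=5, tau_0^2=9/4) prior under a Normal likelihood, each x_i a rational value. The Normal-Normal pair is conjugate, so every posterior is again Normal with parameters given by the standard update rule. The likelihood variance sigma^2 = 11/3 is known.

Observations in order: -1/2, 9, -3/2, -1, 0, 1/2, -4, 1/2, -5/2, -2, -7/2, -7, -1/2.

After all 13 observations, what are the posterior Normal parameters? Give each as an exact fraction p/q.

obs 1: x=-1/2 → posterior Normal(413/142, 99/71)
obs 2: x=9 → posterior Normal(899/196, 99/98)
obs 3: x=-3/2 → posterior Normal(409/125, 99/125)
obs 4: x=-1 → posterior Normal(191/76, 99/152)
obs 5: x=0 → posterior Normal(382/179, 99/179)
obs 6: x=1/2 → posterior Normal(791/412, 99/206)
obs 7: x=-4 → posterior Normal(575/466, 99/233)
obs 8: x=1/2 → posterior Normal(301/260, 99/260)
obs 9: x=-5/2 → posterior Normal(467/574, 99/287)
obs 10: x=-2 → posterior Normal(359/628, 99/314)
obs 11: x=-7/2 → posterior Normal(85/341, 9/31)
obs 12: x=-7 → posterior Normal(-13/46, 99/368)
obs 13: x=-1/2 → posterior Normal(-47/158, 99/395)

mu_0=-47/158, tau_0^2=99/395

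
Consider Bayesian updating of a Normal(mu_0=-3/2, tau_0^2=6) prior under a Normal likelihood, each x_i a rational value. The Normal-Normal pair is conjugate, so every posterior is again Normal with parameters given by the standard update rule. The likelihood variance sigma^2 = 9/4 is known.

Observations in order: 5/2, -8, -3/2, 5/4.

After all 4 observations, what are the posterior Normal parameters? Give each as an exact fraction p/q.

mu_0=-101/70, tau_0^2=18/35

obs 1: x=5/2 → posterior Normal(31/22, 18/11)
obs 2: x=-8 → posterior Normal(-97/38, 18/19)
obs 3: x=-3/2 → posterior Normal(-121/54, 2/3)
obs 4: x=5/4 → posterior Normal(-101/70, 18/35)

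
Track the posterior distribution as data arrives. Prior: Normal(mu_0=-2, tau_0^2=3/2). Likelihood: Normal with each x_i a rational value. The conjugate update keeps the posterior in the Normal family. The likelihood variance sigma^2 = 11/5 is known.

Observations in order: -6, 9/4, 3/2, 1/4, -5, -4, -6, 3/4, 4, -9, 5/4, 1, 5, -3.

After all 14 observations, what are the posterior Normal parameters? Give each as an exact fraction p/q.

mu_0=-299/232, tau_0^2=33/232

obs 1: x=-6 → posterior Normal(-134/37, 33/37)
obs 2: x=9/4 → posterior Normal(-401/208, 33/52)
obs 3: x=3/2 → posterior Normal(-311/268, 33/67)
obs 4: x=1/4 → posterior Normal(-37/41, 33/82)
obs 5: x=-5 → posterior Normal(-149/97, 33/97)
obs 6: x=-4 → posterior Normal(-209/112, 33/112)
obs 7: x=-6 → posterior Normal(-299/127, 33/127)
obs 8: x=3/4 → posterior Normal(-1151/568, 33/142)
obs 9: x=4 → posterior Normal(-911/628, 33/157)
obs 10: x=-9 → posterior Normal(-1451/688, 33/172)
obs 11: x=5/4 → posterior Normal(-344/187, 3/17)
obs 12: x=1 → posterior Normal(-329/202, 33/202)
obs 13: x=5 → posterior Normal(-254/217, 33/217)
obs 14: x=-3 → posterior Normal(-299/232, 33/232)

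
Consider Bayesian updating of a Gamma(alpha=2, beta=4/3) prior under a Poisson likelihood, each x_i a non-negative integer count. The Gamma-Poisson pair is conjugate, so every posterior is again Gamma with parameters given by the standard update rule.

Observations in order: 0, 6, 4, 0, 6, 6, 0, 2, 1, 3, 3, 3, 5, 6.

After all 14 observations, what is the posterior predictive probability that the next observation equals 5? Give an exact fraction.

obs 1: x=0 → posterior Gamma(2, 7/3)
obs 2: x=6 → posterior Gamma(8, 10/3)
obs 3: x=4 → posterior Gamma(12, 13/3)
obs 4: x=0 → posterior Gamma(12, 16/3)
obs 5: x=6 → posterior Gamma(18, 19/3)
obs 6: x=6 → posterior Gamma(24, 22/3)
obs 7: x=0 → posterior Gamma(24, 25/3)
obs 8: x=2 → posterior Gamma(26, 28/3)
obs 9: x=1 → posterior Gamma(27, 31/3)
obs 10: x=3 → posterior Gamma(30, 34/3)
obs 11: x=3 → posterior Gamma(33, 37/3)
obs 12: x=3 → posterior Gamma(36, 40/3)
obs 13: x=5 → posterior Gamma(41, 43/3)
obs 14: x=6 → posterior Gamma(47, 46/3)

16440779030956346368974452371400770188680514300304946768990784757002039127783998750720/158489348971613141575887740685910623732002956746326644645760871238192881522209474940049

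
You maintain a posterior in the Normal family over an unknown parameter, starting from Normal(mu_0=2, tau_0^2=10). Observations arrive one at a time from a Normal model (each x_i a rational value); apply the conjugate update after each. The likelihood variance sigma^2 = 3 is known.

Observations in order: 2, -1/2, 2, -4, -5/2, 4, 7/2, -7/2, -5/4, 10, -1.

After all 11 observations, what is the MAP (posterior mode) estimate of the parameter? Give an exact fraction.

187/226

obs 1: x=2 → posterior Normal(2, 30/13)
obs 2: x=-1/2 → posterior Normal(21/23, 30/23)
obs 3: x=2 → posterior Normal(41/33, 10/11)
obs 4: x=-4 → posterior Normal(1/43, 30/43)
obs 5: x=-5/2 → posterior Normal(-24/53, 30/53)
obs 6: x=4 → posterior Normal(16/63, 10/21)
obs 7: x=7/2 → posterior Normal(51/73, 30/73)
obs 8: x=-7/2 → posterior Normal(16/83, 30/83)
obs 9: x=-5/4 → posterior Normal(7/186, 10/31)
obs 10: x=10 → posterior Normal(207/206, 30/103)
obs 11: x=-1 → posterior Normal(187/226, 30/113)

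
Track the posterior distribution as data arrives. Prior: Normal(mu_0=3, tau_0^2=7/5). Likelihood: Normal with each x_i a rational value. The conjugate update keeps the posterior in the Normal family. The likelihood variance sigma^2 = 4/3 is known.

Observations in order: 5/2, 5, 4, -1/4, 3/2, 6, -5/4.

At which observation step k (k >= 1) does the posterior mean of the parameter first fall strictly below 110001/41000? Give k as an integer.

obs 1: x=5/2 → posterior Normal(225/82, 28/41)
obs 2: x=5 → posterior Normal(435/124, 14/31)
obs 3: x=4 → posterior Normal(603/166, 28/83)
obs 4: x=-1/4 → posterior Normal(1185/416, 7/26)
obs 5: x=3/2 → posterior Normal(1311/500, 28/125)
obs 6: x=6 → posterior Normal(1815/584, 14/73)
obs 7: x=-5/4 → posterior Normal(855/334, 28/167)

k = 5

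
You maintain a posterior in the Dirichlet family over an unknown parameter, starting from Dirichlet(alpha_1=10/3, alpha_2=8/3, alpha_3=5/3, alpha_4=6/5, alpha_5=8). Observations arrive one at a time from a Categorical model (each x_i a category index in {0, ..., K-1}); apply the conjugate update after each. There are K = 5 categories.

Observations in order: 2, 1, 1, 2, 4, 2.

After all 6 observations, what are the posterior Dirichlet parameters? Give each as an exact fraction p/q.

alpha_1=10/3, alpha_2=14/3, alpha_3=14/3, alpha_4=6/5, alpha_5=9

obs 1: x=2 → posterior Dirichlet(10/3, 8/3, 8/3, 6/5, 8)
obs 2: x=1 → posterior Dirichlet(10/3, 11/3, 8/3, 6/5, 8)
obs 3: x=1 → posterior Dirichlet(10/3, 14/3, 8/3, 6/5, 8)
obs 4: x=2 → posterior Dirichlet(10/3, 14/3, 11/3, 6/5, 8)
obs 5: x=4 → posterior Dirichlet(10/3, 14/3, 11/3, 6/5, 9)
obs 6: x=2 → posterior Dirichlet(10/3, 14/3, 14/3, 6/5, 9)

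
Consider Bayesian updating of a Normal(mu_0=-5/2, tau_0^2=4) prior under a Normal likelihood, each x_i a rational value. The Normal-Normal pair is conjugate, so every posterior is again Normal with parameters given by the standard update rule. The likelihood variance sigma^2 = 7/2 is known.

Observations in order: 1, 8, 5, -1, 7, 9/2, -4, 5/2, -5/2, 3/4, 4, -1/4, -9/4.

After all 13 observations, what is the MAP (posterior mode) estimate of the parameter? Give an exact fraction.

329/222

obs 1: x=1 → posterior Normal(-19/30, 28/15)
obs 2: x=8 → posterior Normal(109/46, 28/23)
obs 3: x=5 → posterior Normal(189/62, 28/31)
obs 4: x=-1 → posterior Normal(173/78, 28/39)
obs 5: x=7 → posterior Normal(285/94, 28/47)
obs 6: x=9/2 → posterior Normal(357/110, 28/55)
obs 7: x=-4 → posterior Normal(293/126, 4/9)
obs 8: x=5/2 → posterior Normal(333/142, 28/71)
obs 9: x=-5/2 → posterior Normal(293/158, 28/79)
obs 10: x=3/4 → posterior Normal(305/174, 28/87)
obs 11: x=4 → posterior Normal(369/190, 28/95)
obs 12: x=-1/4 → posterior Normal(365/206, 28/103)
obs 13: x=-9/4 → posterior Normal(329/222, 28/111)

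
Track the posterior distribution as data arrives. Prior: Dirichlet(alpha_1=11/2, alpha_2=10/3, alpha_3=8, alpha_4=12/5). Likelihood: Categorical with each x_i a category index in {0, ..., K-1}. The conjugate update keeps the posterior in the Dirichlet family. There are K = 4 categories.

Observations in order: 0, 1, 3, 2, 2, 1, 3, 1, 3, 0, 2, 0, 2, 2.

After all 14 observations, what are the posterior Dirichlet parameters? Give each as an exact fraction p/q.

alpha_1=17/2, alpha_2=19/3, alpha_3=13, alpha_4=27/5

obs 1: x=0 → posterior Dirichlet(13/2, 10/3, 8, 12/5)
obs 2: x=1 → posterior Dirichlet(13/2, 13/3, 8, 12/5)
obs 3: x=3 → posterior Dirichlet(13/2, 13/3, 8, 17/5)
obs 4: x=2 → posterior Dirichlet(13/2, 13/3, 9, 17/5)
obs 5: x=2 → posterior Dirichlet(13/2, 13/3, 10, 17/5)
obs 6: x=1 → posterior Dirichlet(13/2, 16/3, 10, 17/5)
obs 7: x=3 → posterior Dirichlet(13/2, 16/3, 10, 22/5)
obs 8: x=1 → posterior Dirichlet(13/2, 19/3, 10, 22/5)
obs 9: x=3 → posterior Dirichlet(13/2, 19/3, 10, 27/5)
obs 10: x=0 → posterior Dirichlet(15/2, 19/3, 10, 27/5)
obs 11: x=2 → posterior Dirichlet(15/2, 19/3, 11, 27/5)
obs 12: x=0 → posterior Dirichlet(17/2, 19/3, 11, 27/5)
obs 13: x=2 → posterior Dirichlet(17/2, 19/3, 12, 27/5)
obs 14: x=2 → posterior Dirichlet(17/2, 19/3, 13, 27/5)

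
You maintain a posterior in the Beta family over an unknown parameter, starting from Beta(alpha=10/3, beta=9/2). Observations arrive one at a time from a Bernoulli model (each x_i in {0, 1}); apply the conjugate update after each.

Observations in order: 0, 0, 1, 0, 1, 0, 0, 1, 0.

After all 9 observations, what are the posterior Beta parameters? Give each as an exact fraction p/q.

alpha=19/3, beta=21/2

obs 1: x=0 → posterior Beta(10/3, 11/2)
obs 2: x=0 → posterior Beta(10/3, 13/2)
obs 3: x=1 → posterior Beta(13/3, 13/2)
obs 4: x=0 → posterior Beta(13/3, 15/2)
obs 5: x=1 → posterior Beta(16/3, 15/2)
obs 6: x=0 → posterior Beta(16/3, 17/2)
obs 7: x=0 → posterior Beta(16/3, 19/2)
obs 8: x=1 → posterior Beta(19/3, 19/2)
obs 9: x=0 → posterior Beta(19/3, 21/2)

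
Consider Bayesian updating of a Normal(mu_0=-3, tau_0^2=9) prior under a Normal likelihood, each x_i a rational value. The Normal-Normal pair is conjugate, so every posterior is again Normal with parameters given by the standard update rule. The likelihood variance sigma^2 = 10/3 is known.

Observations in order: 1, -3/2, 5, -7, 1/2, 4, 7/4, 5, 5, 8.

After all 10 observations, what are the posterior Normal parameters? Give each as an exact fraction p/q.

mu_0=2229/1120, tau_0^2=9/28

obs 1: x=1 → posterior Normal(-3/37, 90/37)
obs 2: x=-3/2 → posterior Normal(-87/128, 45/32)
obs 3: x=5 → posterior Normal(183/182, 90/91)
obs 4: x=-7 → posterior Normal(-195/236, 45/59)
obs 5: x=1/2 → posterior Normal(-84/145, 18/29)
obs 6: x=4 → posterior Normal(6/43, 45/86)
obs 7: x=7/4 → posterior Normal(285/796, 90/199)
obs 8: x=5 → posterior Normal(825/904, 45/113)
obs 9: x=5 → posterior Normal(1365/1012, 90/253)
obs 10: x=8 → posterior Normal(2229/1120, 9/28)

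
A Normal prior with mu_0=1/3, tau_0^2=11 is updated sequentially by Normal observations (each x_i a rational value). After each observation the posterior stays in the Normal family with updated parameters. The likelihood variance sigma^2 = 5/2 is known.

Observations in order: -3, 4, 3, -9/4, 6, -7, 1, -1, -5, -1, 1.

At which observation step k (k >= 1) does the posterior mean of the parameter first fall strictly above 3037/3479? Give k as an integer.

k = 3

obs 1: x=-3 → posterior Normal(-193/81, 55/27)
obs 2: x=4 → posterior Normal(71/147, 55/49)
obs 3: x=3 → posterior Normal(269/213, 55/71)
obs 4: x=-9/4 → posterior Normal(241/558, 55/93)
obs 5: x=6 → posterior Normal(1033/690, 11/23)
obs 6: x=-7 → posterior Normal(109/822, 55/137)
obs 7: x=1 → posterior Normal(241/954, 55/159)
obs 8: x=-1 → posterior Normal(109/1086, 55/181)
obs 9: x=-5 → posterior Normal(-19/42, 55/203)
obs 10: x=-1 → posterior Normal(-683/1350, 11/45)
obs 11: x=1 → posterior Normal(-29/78, 55/247)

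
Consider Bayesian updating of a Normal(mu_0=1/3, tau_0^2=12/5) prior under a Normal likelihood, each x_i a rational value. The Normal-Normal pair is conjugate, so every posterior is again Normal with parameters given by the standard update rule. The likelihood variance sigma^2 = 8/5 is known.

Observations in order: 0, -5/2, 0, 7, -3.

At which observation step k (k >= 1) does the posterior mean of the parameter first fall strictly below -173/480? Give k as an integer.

k = 2

obs 1: x=0 → posterior Normal(2/15, 24/25)
obs 2: x=-5/2 → posterior Normal(-41/48, 3/5)
obs 3: x=0 → posterior Normal(-41/66, 24/55)
obs 4: x=7 → posterior Normal(85/84, 12/35)
obs 5: x=-3 → posterior Normal(31/102, 24/85)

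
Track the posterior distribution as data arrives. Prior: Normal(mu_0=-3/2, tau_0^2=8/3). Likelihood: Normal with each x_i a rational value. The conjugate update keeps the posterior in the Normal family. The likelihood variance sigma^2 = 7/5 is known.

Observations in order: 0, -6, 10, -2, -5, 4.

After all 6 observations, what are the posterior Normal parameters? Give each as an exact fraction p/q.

obs 1: x=0 → posterior Normal(-63/122, 56/61)
obs 2: x=-6 → posterior Normal(-543/202, 56/101)
obs 3: x=10 → posterior Normal(257/282, 56/141)
obs 4: x=-2 → posterior Normal(97/362, 56/181)
obs 5: x=-5 → posterior Normal(-303/442, 56/221)
obs 6: x=4 → posterior Normal(17/522, 56/261)

mu_0=17/522, tau_0^2=56/261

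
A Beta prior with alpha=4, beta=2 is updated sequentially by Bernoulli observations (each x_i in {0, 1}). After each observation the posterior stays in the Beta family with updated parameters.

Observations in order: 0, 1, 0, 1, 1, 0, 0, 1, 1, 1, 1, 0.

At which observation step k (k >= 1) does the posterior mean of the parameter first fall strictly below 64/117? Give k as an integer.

k = 7

obs 1: x=0 → posterior Beta(4, 3)
obs 2: x=1 → posterior Beta(5, 3)
obs 3: x=0 → posterior Beta(5, 4)
obs 4: x=1 → posterior Beta(6, 4)
obs 5: x=1 → posterior Beta(7, 4)
obs 6: x=0 → posterior Beta(7, 5)
obs 7: x=0 → posterior Beta(7, 6)
obs 8: x=1 → posterior Beta(8, 6)
obs 9: x=1 → posterior Beta(9, 6)
obs 10: x=1 → posterior Beta(10, 6)
obs 11: x=1 → posterior Beta(11, 6)
obs 12: x=0 → posterior Beta(11, 7)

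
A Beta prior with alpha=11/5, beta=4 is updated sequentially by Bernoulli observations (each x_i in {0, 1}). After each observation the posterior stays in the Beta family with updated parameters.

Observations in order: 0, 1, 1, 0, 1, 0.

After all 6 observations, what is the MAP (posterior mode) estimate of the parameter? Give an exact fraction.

7/17

obs 1: x=0 → posterior Beta(11/5, 5)
obs 2: x=1 → posterior Beta(16/5, 5)
obs 3: x=1 → posterior Beta(21/5, 5)
obs 4: x=0 → posterior Beta(21/5, 6)
obs 5: x=1 → posterior Beta(26/5, 6)
obs 6: x=0 → posterior Beta(26/5, 7)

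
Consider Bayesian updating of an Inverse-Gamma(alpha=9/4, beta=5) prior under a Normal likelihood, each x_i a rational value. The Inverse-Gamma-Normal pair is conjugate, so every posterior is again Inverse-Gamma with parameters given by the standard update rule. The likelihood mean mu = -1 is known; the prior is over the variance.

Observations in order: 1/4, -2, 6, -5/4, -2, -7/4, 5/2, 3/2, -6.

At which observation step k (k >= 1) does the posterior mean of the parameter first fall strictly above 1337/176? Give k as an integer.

obs 1: x=1/4 → posterior Inverse-Gamma(11/4, 185/32)
obs 2: x=-2 → posterior Inverse-Gamma(13/4, 201/32)
obs 3: x=6 → posterior Inverse-Gamma(15/4, 985/32)
obs 4: x=-5/4 → posterior Inverse-Gamma(17/4, 493/16)
obs 5: x=-2 → posterior Inverse-Gamma(19/4, 501/16)
obs 6: x=-7/4 → posterior Inverse-Gamma(21/4, 1011/32)
obs 7: x=5/2 → posterior Inverse-Gamma(23/4, 1207/32)
obs 8: x=3/2 → posterior Inverse-Gamma(25/4, 1307/32)
obs 9: x=-6 → posterior Inverse-Gamma(27/4, 1707/32)

k = 3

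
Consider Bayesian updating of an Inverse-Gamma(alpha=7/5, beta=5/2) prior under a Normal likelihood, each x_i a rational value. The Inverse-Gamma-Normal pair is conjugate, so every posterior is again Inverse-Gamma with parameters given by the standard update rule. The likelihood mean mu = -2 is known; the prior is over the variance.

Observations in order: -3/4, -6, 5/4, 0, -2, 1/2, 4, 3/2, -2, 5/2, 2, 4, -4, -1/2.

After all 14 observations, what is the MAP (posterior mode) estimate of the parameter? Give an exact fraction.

6805/752

obs 1: x=-3/4 → posterior Inverse-Gamma(19/10, 105/32)
obs 2: x=-6 → posterior Inverse-Gamma(12/5, 361/32)
obs 3: x=5/4 → posterior Inverse-Gamma(29/10, 265/16)
obs 4: x=0 → posterior Inverse-Gamma(17/5, 297/16)
obs 5: x=-2 → posterior Inverse-Gamma(39/10, 297/16)
obs 6: x=1/2 → posterior Inverse-Gamma(22/5, 347/16)
obs 7: x=4 → posterior Inverse-Gamma(49/10, 635/16)
obs 8: x=3/2 → posterior Inverse-Gamma(27/5, 733/16)
obs 9: x=-2 → posterior Inverse-Gamma(59/10, 733/16)
obs 10: x=5/2 → posterior Inverse-Gamma(32/5, 895/16)
obs 11: x=2 → posterior Inverse-Gamma(69/10, 1023/16)
obs 12: x=4 → posterior Inverse-Gamma(37/5, 1311/16)
obs 13: x=-4 → posterior Inverse-Gamma(79/10, 1343/16)
obs 14: x=-1/2 → posterior Inverse-Gamma(42/5, 1361/16)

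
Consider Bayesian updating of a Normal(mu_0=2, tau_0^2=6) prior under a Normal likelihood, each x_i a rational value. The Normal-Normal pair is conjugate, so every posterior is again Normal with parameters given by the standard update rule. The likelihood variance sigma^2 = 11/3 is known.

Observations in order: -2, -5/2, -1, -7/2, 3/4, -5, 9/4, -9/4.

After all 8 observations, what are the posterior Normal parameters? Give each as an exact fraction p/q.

obs 1: x=-2 → posterior Normal(-14/29, 66/29)
obs 2: x=-5/2 → posterior Normal(-59/47, 66/47)
obs 3: x=-1 → posterior Normal(-77/65, 66/65)
obs 4: x=-7/2 → posterior Normal(-140/83, 66/83)
obs 5: x=3/4 → posterior Normal(-253/202, 66/101)
obs 6: x=-5 → posterior Normal(-433/238, 66/119)
obs 7: x=9/4 → posterior Normal(-176/137, 66/137)
obs 8: x=-9/4 → posterior Normal(-433/310, 66/155)

mu_0=-433/310, tau_0^2=66/155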